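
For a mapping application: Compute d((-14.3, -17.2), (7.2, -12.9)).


dx=21.5, dy=4.3
d^2 = 21.5^2 + 4.3^2 = 480.74
d = sqrt(480.74) = 21.9258

21.9258


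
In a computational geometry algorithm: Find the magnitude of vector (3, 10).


|u| = sqrt(3^2 + 10^2) = sqrt(109) = 10.4403

10.4403


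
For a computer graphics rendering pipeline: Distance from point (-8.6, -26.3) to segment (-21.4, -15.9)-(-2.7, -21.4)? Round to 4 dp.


Project P onto AB: t = 0.7805 (clamped to [0,1])
Closest point on segment: (-6.8038, -20.193)
Distance: 6.3657

6.3657


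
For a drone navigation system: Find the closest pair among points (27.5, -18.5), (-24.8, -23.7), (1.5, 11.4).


d(P0,P1) = 52.5579, d(P0,P2) = 39.6234, d(P1,P2) = 43.86
Closest: P0 and P2

Closest pair: (27.5, -18.5) and (1.5, 11.4), distance = 39.6234


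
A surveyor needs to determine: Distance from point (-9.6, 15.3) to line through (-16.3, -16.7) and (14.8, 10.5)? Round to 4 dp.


|cross product| = 812.96
|line direction| = sqrt(1707.05) = 41.3165
Distance = 812.96/sqrt(1707.05) = 19.6764

19.6764


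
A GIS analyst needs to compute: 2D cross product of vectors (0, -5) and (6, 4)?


u x v = u_x*v_y - u_y*v_x = 0*4 - (-5)*6
= 0 - (-30) = 30

30


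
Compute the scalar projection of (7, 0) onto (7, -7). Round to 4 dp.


u.v = 49, |v| = sqrt(98) = 9.8995
Scalar projection = u.v / |v| = 49 / sqrt(98) = 4.9497

4.9497


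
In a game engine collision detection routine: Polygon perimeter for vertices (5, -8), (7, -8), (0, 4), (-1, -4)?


Sides: (5, -8)->(7, -8): sqrt(4) = 2, (7, -8)->(0, 4): sqrt(193) = 13.892444, (0, 4)->(-1, -4): sqrt(65) = 8.062258, (-1, -4)->(5, -8): sqrt(52) = 7.211103
Sum = 31.165805
Perimeter = 31.1658

31.1658


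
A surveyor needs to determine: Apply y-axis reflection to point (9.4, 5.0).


Reflection over y-axis: (x,y) -> (-x,y)
(9.4, 5) -> (-9.4, 5)

(-9.4, 5)


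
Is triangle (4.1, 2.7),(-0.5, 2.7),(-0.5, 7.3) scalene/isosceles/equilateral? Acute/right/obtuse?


Side lengths squared: AB^2=21.16, BC^2=21.16, CA^2=42.32
Sorted: [21.16, 21.16, 42.32]
By sides: Isosceles, By angles: Right

Isosceles, Right


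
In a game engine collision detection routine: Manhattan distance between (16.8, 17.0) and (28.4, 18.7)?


|16.8-28.4| + |17-18.7| = 11.6 + 1.7 = 13.3

13.3


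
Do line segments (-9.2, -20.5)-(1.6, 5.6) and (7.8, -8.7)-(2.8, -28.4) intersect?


Cross products: d1=-275.9, d2=-193.64, d3=-316.26, d4=-398.52
d1*d2 < 0 and d3*d4 < 0? no

No, they don't intersect


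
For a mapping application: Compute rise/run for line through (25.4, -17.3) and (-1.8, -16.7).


slope = (y2-y1)/(x2-x1) = ((-16.7)-(-17.3))/((-1.8)-25.4) = 0.6/(-27.2) = -0.0221

-0.0221


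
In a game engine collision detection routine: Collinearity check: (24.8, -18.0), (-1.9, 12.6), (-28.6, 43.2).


Cross product: ((-1.9)-24.8)*(43.2-(-18)) - (12.6-(-18))*((-28.6)-24.8)
= 0

Yes, collinear


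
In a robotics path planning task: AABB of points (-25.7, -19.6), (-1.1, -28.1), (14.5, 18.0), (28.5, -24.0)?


x range: [-25.7, 28.5]
y range: [-28.1, 18]
Bounding box: (-25.7,-28.1) to (28.5,18)

(-25.7,-28.1) to (28.5,18)


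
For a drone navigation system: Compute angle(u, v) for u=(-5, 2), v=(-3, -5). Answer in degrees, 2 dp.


u.v = 5, |u| = sqrt(29) = 5.3852, |v| = sqrt(34) = 5.831
cos(theta) = u.v/(|u||v|) = 5/sqrt(986) = 0.159232
theta = acos(0.159232) = 80.84 degrees

80.84 degrees


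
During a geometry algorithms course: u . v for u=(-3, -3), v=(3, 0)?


u . v = u_x*v_x + u_y*v_y = (-3)*3 + (-3)*0
= (-9) + 0 = -9

-9


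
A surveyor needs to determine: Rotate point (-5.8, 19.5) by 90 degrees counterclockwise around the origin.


90° CCW: (x,y) -> (-y, x)
(-5.8,19.5) -> (-19.5, -5.8)

(-19.5, -5.8)


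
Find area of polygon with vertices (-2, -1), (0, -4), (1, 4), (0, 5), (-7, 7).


Shoelace sum: ((-2)*(-4) - 0*(-1)) + (0*4 - 1*(-4)) + (1*5 - 0*4) + (0*7 - (-7)*5) + ((-7)*(-1) - (-2)*7)
= 73
Area = |73|/2 = 36.5

36.5


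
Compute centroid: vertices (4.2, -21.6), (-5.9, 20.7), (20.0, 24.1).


Centroid = ((x_A+x_B+x_C)/3, (y_A+y_B+y_C)/3)
= ((4.2+(-5.9)+20)/3, ((-21.6)+20.7+24.1)/3)
= (6.1, 7.7333)

(6.1, 7.7333)


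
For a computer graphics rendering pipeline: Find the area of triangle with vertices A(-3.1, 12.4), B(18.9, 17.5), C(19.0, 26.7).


Area = |x_A(y_B-y_C) + x_B(y_C-y_A) + x_C(y_A-y_B)|/2
= |28.52 + 270.27 + (-96.9)|/2
= 201.89/2 = 100.945

100.945


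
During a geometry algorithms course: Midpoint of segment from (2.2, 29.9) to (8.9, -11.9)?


M = ((2.2+8.9)/2, (29.9+(-11.9))/2)
= (5.55, 9)

(5.55, 9)


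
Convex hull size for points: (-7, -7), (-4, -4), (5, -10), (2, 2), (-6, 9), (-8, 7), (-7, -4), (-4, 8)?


Convex hull vertices (CCW): (-8, 7), (-7, -7), (5, -10), (2, 2), (-4, 8), (-6, 9)
Count = 6

6


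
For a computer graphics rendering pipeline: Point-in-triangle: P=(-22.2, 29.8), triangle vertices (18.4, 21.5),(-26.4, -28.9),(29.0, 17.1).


Cross products: AB x AP = -2418.08, BC x BP = 3058.78, CA x CP = 90.66
All same sign? no

No, outside


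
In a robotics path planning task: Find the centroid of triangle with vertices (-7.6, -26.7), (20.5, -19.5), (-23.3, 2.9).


Centroid = ((x_A+x_B+x_C)/3, (y_A+y_B+y_C)/3)
= (((-7.6)+20.5+(-23.3))/3, ((-26.7)+(-19.5)+2.9)/3)
= (-3.4667, -14.4333)

(-3.4667, -14.4333)


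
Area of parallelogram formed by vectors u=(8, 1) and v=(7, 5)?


|u x v| = |8*5 - 1*7|
= |40 - 7| = 33

33


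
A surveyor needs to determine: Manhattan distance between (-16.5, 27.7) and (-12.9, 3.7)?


|(-16.5)-(-12.9)| + |27.7-3.7| = 3.6 + 24 = 27.6

27.6


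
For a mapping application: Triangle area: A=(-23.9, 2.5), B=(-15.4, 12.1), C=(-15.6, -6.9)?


Area = |x_A(y_B-y_C) + x_B(y_C-y_A) + x_C(y_A-y_B)|/2
= |(-454.1) + 144.76 + 149.76|/2
= 159.58/2 = 79.79

79.79


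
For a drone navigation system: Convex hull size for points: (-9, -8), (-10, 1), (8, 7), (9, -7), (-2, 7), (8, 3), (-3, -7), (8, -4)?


Convex hull vertices (CCW): (-10, 1), (-9, -8), (9, -7), (8, 7), (-2, 7)
Count = 5

5


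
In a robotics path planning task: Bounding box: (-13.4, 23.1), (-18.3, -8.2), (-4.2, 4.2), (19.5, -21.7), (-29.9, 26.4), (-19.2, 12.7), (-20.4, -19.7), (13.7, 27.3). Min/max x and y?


x range: [-29.9, 19.5]
y range: [-21.7, 27.3]
Bounding box: (-29.9,-21.7) to (19.5,27.3)

(-29.9,-21.7) to (19.5,27.3)


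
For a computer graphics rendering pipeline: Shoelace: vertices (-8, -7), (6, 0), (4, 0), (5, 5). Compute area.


Shoelace sum: ((-8)*0 - 6*(-7)) + (6*0 - 4*0) + (4*5 - 5*0) + (5*(-7) - (-8)*5)
= 67
Area = |67|/2 = 33.5

33.5


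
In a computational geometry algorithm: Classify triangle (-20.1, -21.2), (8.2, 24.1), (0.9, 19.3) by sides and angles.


Side lengths squared: AB^2=2852.98, BC^2=76.33, CA^2=2081.25
Sorted: [76.33, 2081.25, 2852.98]
By sides: Scalene, By angles: Obtuse

Scalene, Obtuse


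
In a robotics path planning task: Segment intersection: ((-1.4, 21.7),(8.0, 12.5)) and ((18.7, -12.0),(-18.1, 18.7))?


Cross products: d1=-623.09, d2=-573.11, d3=-131.86, d4=-181.84
d1*d2 < 0 and d3*d4 < 0? no

No, they don't intersect


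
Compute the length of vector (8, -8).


|u| = sqrt(8^2 + (-8)^2) = sqrt(128) = 11.3137

11.3137


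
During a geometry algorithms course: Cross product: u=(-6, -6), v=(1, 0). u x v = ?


u x v = u_x*v_y - u_y*v_x = (-6)*0 - (-6)*1
= 0 - (-6) = 6

6


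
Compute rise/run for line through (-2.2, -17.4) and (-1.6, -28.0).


slope = (y2-y1)/(x2-x1) = ((-28)-(-17.4))/((-1.6)-(-2.2)) = (-10.6)/0.6 = -17.6667

-17.6667


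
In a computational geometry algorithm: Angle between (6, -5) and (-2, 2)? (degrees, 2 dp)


u.v = -22, |u| = sqrt(61) = 7.8102, |v| = sqrt(8) = 2.8284
cos(theta) = u.v/(|u||v|) = -22/sqrt(488) = -0.995893
theta = acos(-0.995893) = 174.81 degrees

174.81 degrees


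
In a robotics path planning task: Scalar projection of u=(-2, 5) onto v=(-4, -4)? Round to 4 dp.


u.v = -12, |v| = sqrt(32) = 5.6569
Scalar projection = u.v / |v| = -12 / sqrt(32) = -2.1213

-2.1213


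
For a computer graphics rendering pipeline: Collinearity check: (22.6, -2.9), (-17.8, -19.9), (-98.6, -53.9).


Cross product: ((-17.8)-22.6)*((-53.9)-(-2.9)) - ((-19.9)-(-2.9))*((-98.6)-22.6)
= 0

Yes, collinear


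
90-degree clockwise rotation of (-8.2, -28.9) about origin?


90° CW: (x,y) -> (y, -x)
(-8.2,-28.9) -> (-28.9, 8.2)

(-28.9, 8.2)


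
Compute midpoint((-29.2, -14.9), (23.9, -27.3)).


M = (((-29.2)+23.9)/2, ((-14.9)+(-27.3))/2)
= (-2.65, -21.1)

(-2.65, -21.1)


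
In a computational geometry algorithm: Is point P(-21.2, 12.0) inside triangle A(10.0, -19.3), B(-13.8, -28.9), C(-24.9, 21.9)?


Cross products: AB x AP = -1044.46, BC x BP = -78.07, CA x CP = -193.07
All same sign? yes

Yes, inside


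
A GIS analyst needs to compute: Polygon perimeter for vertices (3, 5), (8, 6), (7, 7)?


Sides: (3, 5)->(8, 6): sqrt(26) = 5.09902, (8, 6)->(7, 7): sqrt(2) = 1.414214, (7, 7)->(3, 5): sqrt(20) = 4.472136
Sum = 10.98537
Perimeter = 10.9854

10.9854


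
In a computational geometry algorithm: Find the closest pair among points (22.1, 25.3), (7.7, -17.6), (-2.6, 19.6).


d(P0,P1) = 45.2523, d(P0,P2) = 25.3492, d(P1,P2) = 38.5996
Closest: P0 and P2

Closest pair: (22.1, 25.3) and (-2.6, 19.6), distance = 25.3492


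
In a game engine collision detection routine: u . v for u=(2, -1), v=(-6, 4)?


u . v = u_x*v_x + u_y*v_y = 2*(-6) + (-1)*4
= (-12) + (-4) = -16

-16


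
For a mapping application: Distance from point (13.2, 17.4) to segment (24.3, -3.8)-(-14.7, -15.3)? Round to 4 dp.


Project P onto AB: t = 0.1144 (clamped to [0,1])
Closest point on segment: (19.8392, -5.1154)
Distance: 23.4738

23.4738


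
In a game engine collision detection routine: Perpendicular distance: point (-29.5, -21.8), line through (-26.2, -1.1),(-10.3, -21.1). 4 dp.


|cross product| = 395.13
|line direction| = sqrt(652.81) = 25.5501
Distance = 395.13/sqrt(652.81) = 15.4649

15.4649


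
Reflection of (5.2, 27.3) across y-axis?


Reflection over y-axis: (x,y) -> (-x,y)
(5.2, 27.3) -> (-5.2, 27.3)

(-5.2, 27.3)


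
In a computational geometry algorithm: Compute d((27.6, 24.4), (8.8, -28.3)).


dx=-18.8, dy=-52.7
d^2 = (-18.8)^2 + (-52.7)^2 = 3130.73
d = sqrt(3130.73) = 55.9529

55.9529


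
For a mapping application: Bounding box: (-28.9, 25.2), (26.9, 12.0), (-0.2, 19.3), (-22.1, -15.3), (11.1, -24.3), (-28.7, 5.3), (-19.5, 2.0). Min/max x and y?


x range: [-28.9, 26.9]
y range: [-24.3, 25.2]
Bounding box: (-28.9,-24.3) to (26.9,25.2)

(-28.9,-24.3) to (26.9,25.2)


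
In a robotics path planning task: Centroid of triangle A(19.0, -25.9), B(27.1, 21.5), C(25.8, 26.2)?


Centroid = ((x_A+x_B+x_C)/3, (y_A+y_B+y_C)/3)
= ((19+27.1+25.8)/3, ((-25.9)+21.5+26.2)/3)
= (23.9667, 7.2667)

(23.9667, 7.2667)


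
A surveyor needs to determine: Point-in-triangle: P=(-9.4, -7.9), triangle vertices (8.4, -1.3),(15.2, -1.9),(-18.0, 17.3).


Cross products: AB x AP = -55.56, BC x BP = 671.52, CA x CP = -505.32
All same sign? no

No, outside


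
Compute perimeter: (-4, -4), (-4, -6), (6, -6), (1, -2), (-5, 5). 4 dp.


Sides: (-4, -4)->(-4, -6): sqrt(4) = 2, (-4, -6)->(6, -6): sqrt(100) = 10, (6, -6)->(1, -2): sqrt(41) = 6.403124, (1, -2)->(-5, 5): sqrt(85) = 9.219544, (-5, 5)->(-4, -4): sqrt(82) = 9.055385
Sum = 36.678053
Perimeter = 36.6781

36.6781


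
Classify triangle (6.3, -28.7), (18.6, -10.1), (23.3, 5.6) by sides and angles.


Side lengths squared: AB^2=497.25, BC^2=268.58, CA^2=1465.49
Sorted: [268.58, 497.25, 1465.49]
By sides: Scalene, By angles: Obtuse

Scalene, Obtuse


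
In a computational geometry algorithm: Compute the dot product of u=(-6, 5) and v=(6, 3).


u . v = u_x*v_x + u_y*v_y = (-6)*6 + 5*3
= (-36) + 15 = -21

-21


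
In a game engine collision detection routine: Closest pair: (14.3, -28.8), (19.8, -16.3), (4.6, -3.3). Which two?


d(P0,P1) = 13.6565, d(P0,P2) = 27.2826, d(P1,P2) = 20.001
Closest: P0 and P1

Closest pair: (14.3, -28.8) and (19.8, -16.3), distance = 13.6565


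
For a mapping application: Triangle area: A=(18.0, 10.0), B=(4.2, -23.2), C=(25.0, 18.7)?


Area = |x_A(y_B-y_C) + x_B(y_C-y_A) + x_C(y_A-y_B)|/2
= |(-754.2) + 36.54 + 830|/2
= 112.34/2 = 56.17

56.17


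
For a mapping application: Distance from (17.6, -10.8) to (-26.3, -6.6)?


dx=-43.9, dy=4.2
d^2 = (-43.9)^2 + 4.2^2 = 1944.85
d = sqrt(1944.85) = 44.1005

44.1005


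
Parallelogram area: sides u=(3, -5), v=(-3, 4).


|u x v| = |3*4 - (-5)*(-3)|
= |12 - 15| = 3

3


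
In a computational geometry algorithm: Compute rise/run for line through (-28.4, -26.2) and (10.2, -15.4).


slope = (y2-y1)/(x2-x1) = ((-15.4)-(-26.2))/(10.2-(-28.4)) = 10.8/38.6 = 0.2798

0.2798


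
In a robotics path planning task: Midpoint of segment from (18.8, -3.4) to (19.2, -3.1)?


M = ((18.8+19.2)/2, ((-3.4)+(-3.1))/2)
= (19, -3.25)

(19, -3.25)


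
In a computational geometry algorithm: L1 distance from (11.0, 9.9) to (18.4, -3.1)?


|11-18.4| + |9.9-(-3.1)| = 7.4 + 13 = 20.4

20.4


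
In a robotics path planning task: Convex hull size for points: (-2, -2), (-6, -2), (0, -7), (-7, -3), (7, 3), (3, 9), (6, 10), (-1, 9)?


Convex hull vertices (CCW): (-7, -3), (0, -7), (7, 3), (6, 10), (-1, 9)
Count = 5

5


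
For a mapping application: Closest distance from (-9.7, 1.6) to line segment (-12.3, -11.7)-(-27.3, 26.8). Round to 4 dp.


Project P onto AB: t = 0.2771 (clamped to [0,1])
Closest point on segment: (-16.4562, -1.0323)
Distance: 7.2509

7.2509


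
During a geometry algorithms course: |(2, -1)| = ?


|u| = sqrt(2^2 + (-1)^2) = sqrt(5) = 2.2361

2.2361


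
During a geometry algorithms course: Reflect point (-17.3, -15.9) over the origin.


Reflection over origin: (x,y) -> (-x,-y)
(-17.3, -15.9) -> (17.3, 15.9)

(17.3, 15.9)


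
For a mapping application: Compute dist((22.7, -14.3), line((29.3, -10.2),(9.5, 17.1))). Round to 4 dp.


|cross product| = 261.36
|line direction| = sqrt(1137.33) = 33.7243
Distance = 261.36/sqrt(1137.33) = 7.7499

7.7499


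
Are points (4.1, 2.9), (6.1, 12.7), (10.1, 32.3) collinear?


Cross product: (6.1-4.1)*(32.3-2.9) - (12.7-2.9)*(10.1-4.1)
= 0

Yes, collinear


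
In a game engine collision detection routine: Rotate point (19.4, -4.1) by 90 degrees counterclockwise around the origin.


90° CCW: (x,y) -> (-y, x)
(19.4,-4.1) -> (4.1, 19.4)

(4.1, 19.4)


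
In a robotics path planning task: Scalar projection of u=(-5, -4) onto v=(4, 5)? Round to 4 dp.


u.v = -40, |v| = sqrt(41) = 6.4031
Scalar projection = u.v / |v| = -40 / sqrt(41) = -6.247

-6.247


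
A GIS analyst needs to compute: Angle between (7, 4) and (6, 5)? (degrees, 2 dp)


u.v = 62, |u| = sqrt(65) = 8.0623, |v| = sqrt(61) = 7.8102
cos(theta) = u.v/(|u||v|) = 62/sqrt(3965) = 0.984623
theta = acos(0.984623) = 10.06 degrees

10.06 degrees


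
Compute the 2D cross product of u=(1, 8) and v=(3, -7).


u x v = u_x*v_y - u_y*v_x = 1*(-7) - 8*3
= (-7) - 24 = -31

-31


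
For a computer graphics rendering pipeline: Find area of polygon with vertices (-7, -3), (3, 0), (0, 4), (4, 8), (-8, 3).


Shoelace sum: ((-7)*0 - 3*(-3)) + (3*4 - 0*0) + (0*8 - 4*4) + (4*3 - (-8)*8) + ((-8)*(-3) - (-7)*3)
= 126
Area = |126|/2 = 63

63


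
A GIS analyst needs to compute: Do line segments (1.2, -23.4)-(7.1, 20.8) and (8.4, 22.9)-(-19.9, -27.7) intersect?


Cross products: d1=945.97, d2=-6.35, d3=-45.07, d4=907.25
d1*d2 < 0 and d3*d4 < 0? yes

Yes, they intersect


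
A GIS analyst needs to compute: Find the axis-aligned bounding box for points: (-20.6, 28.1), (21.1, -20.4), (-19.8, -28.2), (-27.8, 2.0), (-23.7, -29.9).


x range: [-27.8, 21.1]
y range: [-29.9, 28.1]
Bounding box: (-27.8,-29.9) to (21.1,28.1)

(-27.8,-29.9) to (21.1,28.1)


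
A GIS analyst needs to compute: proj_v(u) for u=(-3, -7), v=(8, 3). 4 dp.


u.v = -45, |v| = sqrt(73) = 8.544
Scalar projection = u.v / |v| = -45 / sqrt(73) = -5.2669

-5.2669


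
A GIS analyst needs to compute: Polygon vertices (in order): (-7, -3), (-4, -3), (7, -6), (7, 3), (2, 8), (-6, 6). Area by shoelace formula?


Shoelace sum: ((-7)*(-3) - (-4)*(-3)) + ((-4)*(-6) - 7*(-3)) + (7*3 - 7*(-6)) + (7*8 - 2*3) + (2*6 - (-6)*8) + ((-6)*(-3) - (-7)*6)
= 287
Area = |287|/2 = 143.5

143.5


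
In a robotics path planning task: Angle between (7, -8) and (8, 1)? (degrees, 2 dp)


u.v = 48, |u| = sqrt(113) = 10.6301, |v| = sqrt(65) = 8.0623
cos(theta) = u.v/(|u||v|) = 48/sqrt(7345) = 0.560074
theta = acos(0.560074) = 55.94 degrees

55.94 degrees


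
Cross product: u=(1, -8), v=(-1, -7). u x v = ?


u x v = u_x*v_y - u_y*v_x = 1*(-7) - (-8)*(-1)
= (-7) - 8 = -15

-15


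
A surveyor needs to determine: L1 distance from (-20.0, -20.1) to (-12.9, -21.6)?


|(-20)-(-12.9)| + |(-20.1)-(-21.6)| = 7.1 + 1.5 = 8.6

8.6


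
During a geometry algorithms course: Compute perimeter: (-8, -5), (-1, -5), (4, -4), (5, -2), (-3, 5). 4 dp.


Sides: (-8, -5)->(-1, -5): sqrt(49) = 7, (-1, -5)->(4, -4): sqrt(26) = 5.09902, (4, -4)->(5, -2): sqrt(5) = 2.236068, (5, -2)->(-3, 5): sqrt(113) = 10.630146, (-3, 5)->(-8, -5): sqrt(125) = 11.18034
Sum = 36.145574
Perimeter = 36.1456

36.1456


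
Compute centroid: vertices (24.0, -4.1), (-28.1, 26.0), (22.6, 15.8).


Centroid = ((x_A+x_B+x_C)/3, (y_A+y_B+y_C)/3)
= ((24+(-28.1)+22.6)/3, ((-4.1)+26+15.8)/3)
= (6.1667, 12.5667)

(6.1667, 12.5667)


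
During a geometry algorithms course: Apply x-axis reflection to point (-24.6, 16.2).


Reflection over x-axis: (x,y) -> (x,-y)
(-24.6, 16.2) -> (-24.6, -16.2)

(-24.6, -16.2)


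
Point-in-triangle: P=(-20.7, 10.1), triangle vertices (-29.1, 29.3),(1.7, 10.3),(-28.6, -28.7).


Cross products: AB x AP = -431.76, BC x BP = -867.54, CA x CP = -477.6
All same sign? yes

Yes, inside


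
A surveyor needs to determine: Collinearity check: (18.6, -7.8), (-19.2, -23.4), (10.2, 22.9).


Cross product: ((-19.2)-18.6)*(22.9-(-7.8)) - ((-23.4)-(-7.8))*(10.2-18.6)
= -1291.5

No, not collinear


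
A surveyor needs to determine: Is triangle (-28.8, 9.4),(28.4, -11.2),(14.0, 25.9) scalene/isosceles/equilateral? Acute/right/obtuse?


Side lengths squared: AB^2=3696.2, BC^2=1583.77, CA^2=2104.09
Sorted: [1583.77, 2104.09, 3696.2]
By sides: Scalene, By angles: Obtuse

Scalene, Obtuse


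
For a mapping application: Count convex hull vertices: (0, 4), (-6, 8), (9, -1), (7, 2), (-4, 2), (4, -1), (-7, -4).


Convex hull vertices (CCW): (-7, -4), (9, -1), (7, 2), (-6, 8)
Count = 4

4


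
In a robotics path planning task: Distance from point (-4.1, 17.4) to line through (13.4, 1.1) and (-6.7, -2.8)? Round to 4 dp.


|cross product| = 395.88
|line direction| = sqrt(419.22) = 20.4749
Distance = 395.88/sqrt(419.22) = 19.3349

19.3349


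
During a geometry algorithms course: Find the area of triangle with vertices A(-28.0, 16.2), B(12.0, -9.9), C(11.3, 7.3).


Area = |x_A(y_B-y_C) + x_B(y_C-y_A) + x_C(y_A-y_B)|/2
= |481.6 + (-106.8) + 294.93|/2
= 669.73/2 = 334.865

334.865


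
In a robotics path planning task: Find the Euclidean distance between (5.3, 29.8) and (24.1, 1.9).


dx=18.8, dy=-27.9
d^2 = 18.8^2 + (-27.9)^2 = 1131.85
d = sqrt(1131.85) = 33.643

33.643


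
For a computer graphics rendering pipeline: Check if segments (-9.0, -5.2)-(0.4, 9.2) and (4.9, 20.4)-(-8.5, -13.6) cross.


Cross products: d1=-129.56, d2=-2.92, d3=40.48, d4=-86.16
d1*d2 < 0 and d3*d4 < 0? no

No, they don't intersect


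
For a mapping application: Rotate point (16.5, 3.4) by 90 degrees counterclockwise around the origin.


90° CCW: (x,y) -> (-y, x)
(16.5,3.4) -> (-3.4, 16.5)

(-3.4, 16.5)


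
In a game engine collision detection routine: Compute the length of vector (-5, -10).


|u| = sqrt((-5)^2 + (-10)^2) = sqrt(125) = 11.1803

11.1803


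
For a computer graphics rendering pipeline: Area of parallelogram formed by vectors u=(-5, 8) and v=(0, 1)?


|u x v| = |(-5)*1 - 8*0|
= |(-5) - 0| = 5

5


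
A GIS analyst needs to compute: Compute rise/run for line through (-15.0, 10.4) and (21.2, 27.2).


slope = (y2-y1)/(x2-x1) = (27.2-10.4)/(21.2-(-15)) = 16.8/36.2 = 0.4641

0.4641


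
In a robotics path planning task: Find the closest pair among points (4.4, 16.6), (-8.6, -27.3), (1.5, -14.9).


d(P0,P1) = 45.7844, d(P0,P2) = 31.6332, d(P1,P2) = 15.9928
Closest: P1 and P2

Closest pair: (-8.6, -27.3) and (1.5, -14.9), distance = 15.9928


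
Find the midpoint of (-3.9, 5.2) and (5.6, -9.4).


M = (((-3.9)+5.6)/2, (5.2+(-9.4))/2)
= (0.85, -2.1)

(0.85, -2.1)


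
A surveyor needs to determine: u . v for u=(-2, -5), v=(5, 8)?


u . v = u_x*v_x + u_y*v_y = (-2)*5 + (-5)*8
= (-10) + (-40) = -50

-50


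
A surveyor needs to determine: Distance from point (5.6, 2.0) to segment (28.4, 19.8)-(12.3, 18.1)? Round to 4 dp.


Project P onto AB: t = 1 (clamped to [0,1])
Closest point on segment: (12.3, 18.1)
Distance: 17.4385

17.4385


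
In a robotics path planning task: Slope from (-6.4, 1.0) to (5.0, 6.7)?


slope = (y2-y1)/(x2-x1) = (6.7-1)/(5-(-6.4)) = 5.7/11.4 = 0.5

0.5


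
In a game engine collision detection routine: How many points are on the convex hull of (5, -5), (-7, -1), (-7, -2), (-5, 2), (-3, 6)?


Convex hull vertices (CCW): (-7, -2), (5, -5), (-3, 6), (-7, -1)
Count = 4

4


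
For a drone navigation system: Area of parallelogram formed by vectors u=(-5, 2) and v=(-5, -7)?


|u x v| = |(-5)*(-7) - 2*(-5)|
= |35 - (-10)| = 45

45


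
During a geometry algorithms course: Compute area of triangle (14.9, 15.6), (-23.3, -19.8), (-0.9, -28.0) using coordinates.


Area = |x_A(y_B-y_C) + x_B(y_C-y_A) + x_C(y_A-y_B)|/2
= |122.18 + 1015.88 + (-31.86)|/2
= 1106.2/2 = 553.1

553.1


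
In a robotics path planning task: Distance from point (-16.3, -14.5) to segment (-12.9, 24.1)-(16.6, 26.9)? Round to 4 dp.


Project P onto AB: t = 0 (clamped to [0,1])
Closest point on segment: (-12.9, 24.1)
Distance: 38.7495

38.7495


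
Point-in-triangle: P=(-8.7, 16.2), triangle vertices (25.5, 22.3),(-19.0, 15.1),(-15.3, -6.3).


Cross products: AB x AP = 25.21, BC x BP = 224.49, CA x CP = 729.24
All same sign? yes

Yes, inside


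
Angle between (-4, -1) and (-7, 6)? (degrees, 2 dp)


u.v = 22, |u| = sqrt(17) = 4.1231, |v| = sqrt(85) = 9.2195
cos(theta) = u.v/(|u||v|) = 22/sqrt(1445) = 0.578747
theta = acos(0.578747) = 54.64 degrees

54.64 degrees


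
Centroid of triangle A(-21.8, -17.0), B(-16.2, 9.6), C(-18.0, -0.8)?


Centroid = ((x_A+x_B+x_C)/3, (y_A+y_B+y_C)/3)
= (((-21.8)+(-16.2)+(-18))/3, ((-17)+9.6+(-0.8))/3)
= (-18.6667, -2.7333)

(-18.6667, -2.7333)


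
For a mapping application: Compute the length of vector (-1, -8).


|u| = sqrt((-1)^2 + (-8)^2) = sqrt(65) = 8.0623

8.0623


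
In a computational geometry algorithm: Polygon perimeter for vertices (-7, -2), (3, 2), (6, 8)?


Sides: (-7, -2)->(3, 2): sqrt(116) = 10.77033, (3, 2)->(6, 8): sqrt(45) = 6.708204, (6, 8)->(-7, -2): sqrt(269) = 16.401219
Sum = 33.879753
Perimeter = 33.8798

33.8798


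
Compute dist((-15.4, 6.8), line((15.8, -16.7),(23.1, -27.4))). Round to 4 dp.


|cross product| = 162.29
|line direction| = sqrt(167.78) = 12.953
Distance = 162.29/sqrt(167.78) = 12.5292

12.5292


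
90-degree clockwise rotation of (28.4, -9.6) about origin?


90° CW: (x,y) -> (y, -x)
(28.4,-9.6) -> (-9.6, -28.4)

(-9.6, -28.4)


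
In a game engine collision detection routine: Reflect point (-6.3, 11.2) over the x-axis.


Reflection over x-axis: (x,y) -> (x,-y)
(-6.3, 11.2) -> (-6.3, -11.2)

(-6.3, -11.2)


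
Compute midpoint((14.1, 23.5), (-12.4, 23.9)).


M = ((14.1+(-12.4))/2, (23.5+23.9)/2)
= (0.85, 23.7)

(0.85, 23.7)


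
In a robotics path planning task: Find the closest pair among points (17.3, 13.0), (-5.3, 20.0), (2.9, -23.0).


d(P0,P1) = 23.6592, d(P0,P2) = 38.7732, d(P1,P2) = 43.7749
Closest: P0 and P1

Closest pair: (17.3, 13.0) and (-5.3, 20.0), distance = 23.6592


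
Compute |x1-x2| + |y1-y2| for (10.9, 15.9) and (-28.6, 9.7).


|10.9-(-28.6)| + |15.9-9.7| = 39.5 + 6.2 = 45.7

45.7


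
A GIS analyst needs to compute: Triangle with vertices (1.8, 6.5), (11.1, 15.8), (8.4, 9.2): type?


Side lengths squared: AB^2=172.98, BC^2=50.85, CA^2=50.85
Sorted: [50.85, 50.85, 172.98]
By sides: Isosceles, By angles: Obtuse

Isosceles, Obtuse


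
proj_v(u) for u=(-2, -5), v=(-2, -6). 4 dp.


u.v = 34, |v| = sqrt(40) = 6.3246
Scalar projection = u.v / |v| = 34 / sqrt(40) = 5.3759

5.3759


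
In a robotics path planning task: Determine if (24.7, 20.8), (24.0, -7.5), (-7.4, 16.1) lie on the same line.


Cross product: (24-24.7)*(16.1-20.8) - ((-7.5)-20.8)*((-7.4)-24.7)
= -905.14

No, not collinear


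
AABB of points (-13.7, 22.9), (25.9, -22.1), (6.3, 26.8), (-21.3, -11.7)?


x range: [-21.3, 25.9]
y range: [-22.1, 26.8]
Bounding box: (-21.3,-22.1) to (25.9,26.8)

(-21.3,-22.1) to (25.9,26.8)


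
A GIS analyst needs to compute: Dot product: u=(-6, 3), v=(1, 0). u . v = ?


u . v = u_x*v_x + u_y*v_y = (-6)*1 + 3*0
= (-6) + 0 = -6

-6


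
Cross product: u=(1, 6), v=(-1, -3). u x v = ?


u x v = u_x*v_y - u_y*v_x = 1*(-3) - 6*(-1)
= (-3) - (-6) = 3

3


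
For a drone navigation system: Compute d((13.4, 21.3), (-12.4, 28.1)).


dx=-25.8, dy=6.8
d^2 = (-25.8)^2 + 6.8^2 = 711.88
d = sqrt(711.88) = 26.6811

26.6811


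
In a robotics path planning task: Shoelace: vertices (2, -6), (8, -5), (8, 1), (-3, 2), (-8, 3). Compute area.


Shoelace sum: (2*(-5) - 8*(-6)) + (8*1 - 8*(-5)) + (8*2 - (-3)*1) + ((-3)*3 - (-8)*2) + ((-8)*(-6) - 2*3)
= 154
Area = |154|/2 = 77

77


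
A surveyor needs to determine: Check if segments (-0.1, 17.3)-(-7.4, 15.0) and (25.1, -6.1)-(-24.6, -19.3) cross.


Cross products: d1=-1495.62, d2=-1477.67, d3=228.78, d4=210.83
d1*d2 < 0 and d3*d4 < 0? no

No, they don't intersect


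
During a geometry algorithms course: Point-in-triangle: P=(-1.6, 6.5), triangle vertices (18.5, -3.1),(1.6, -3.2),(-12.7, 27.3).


Cross products: AB x AP = -164.25, BC x BP = -41.11, CA x CP = -311.52
All same sign? yes

Yes, inside


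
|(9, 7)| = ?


|u| = sqrt(9^2 + 7^2) = sqrt(130) = 11.4018

11.4018


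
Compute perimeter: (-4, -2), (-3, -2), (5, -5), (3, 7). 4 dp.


Sides: (-4, -2)->(-3, -2): sqrt(1) = 1, (-3, -2)->(5, -5): sqrt(73) = 8.544004, (5, -5)->(3, 7): sqrt(148) = 12.165525, (3, 7)->(-4, -2): sqrt(130) = 11.401754
Sum = 33.111283
Perimeter = 33.1113

33.1113


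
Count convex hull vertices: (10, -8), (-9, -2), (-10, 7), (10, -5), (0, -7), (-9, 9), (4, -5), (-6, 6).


Convex hull vertices (CCW): (-10, 7), (-9, -2), (0, -7), (10, -8), (10, -5), (-9, 9)
Count = 6

6


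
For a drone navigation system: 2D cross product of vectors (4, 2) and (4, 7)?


u x v = u_x*v_y - u_y*v_x = 4*7 - 2*4
= 28 - 8 = 20

20


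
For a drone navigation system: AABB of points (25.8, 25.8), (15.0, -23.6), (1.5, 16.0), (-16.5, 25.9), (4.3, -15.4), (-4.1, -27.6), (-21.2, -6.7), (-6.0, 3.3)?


x range: [-21.2, 25.8]
y range: [-27.6, 25.9]
Bounding box: (-21.2,-27.6) to (25.8,25.9)

(-21.2,-27.6) to (25.8,25.9)


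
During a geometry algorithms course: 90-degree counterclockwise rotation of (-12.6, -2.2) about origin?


90° CCW: (x,y) -> (-y, x)
(-12.6,-2.2) -> (2.2, -12.6)

(2.2, -12.6)


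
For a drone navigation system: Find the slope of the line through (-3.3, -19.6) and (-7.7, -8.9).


slope = (y2-y1)/(x2-x1) = ((-8.9)-(-19.6))/((-7.7)-(-3.3)) = 10.7/(-4.4) = -2.4318

-2.4318


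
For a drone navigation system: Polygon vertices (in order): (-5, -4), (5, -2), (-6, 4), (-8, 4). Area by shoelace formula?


Shoelace sum: ((-5)*(-2) - 5*(-4)) + (5*4 - (-6)*(-2)) + ((-6)*4 - (-8)*4) + ((-8)*(-4) - (-5)*4)
= 98
Area = |98|/2 = 49

49


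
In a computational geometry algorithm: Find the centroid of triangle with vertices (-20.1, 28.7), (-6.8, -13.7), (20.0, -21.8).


Centroid = ((x_A+x_B+x_C)/3, (y_A+y_B+y_C)/3)
= (((-20.1)+(-6.8)+20)/3, (28.7+(-13.7)+(-21.8))/3)
= (-2.3, -2.2667)

(-2.3, -2.2667)


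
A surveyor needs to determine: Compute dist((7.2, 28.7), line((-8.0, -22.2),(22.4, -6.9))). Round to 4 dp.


|cross product| = 1314.8
|line direction| = sqrt(1158.25) = 34.0331
Distance = 1314.8/sqrt(1158.25) = 38.633

38.633


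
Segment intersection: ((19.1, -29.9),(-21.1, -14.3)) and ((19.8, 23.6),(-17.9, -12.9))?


Cross products: d1=1991.4, d2=-64.02, d3=-2161.62, d4=-106.2
d1*d2 < 0 and d3*d4 < 0? no

No, they don't intersect


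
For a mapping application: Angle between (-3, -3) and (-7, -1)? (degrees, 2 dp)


u.v = 24, |u| = sqrt(18) = 4.2426, |v| = sqrt(50) = 7.0711
cos(theta) = u.v/(|u||v|) = 24/sqrt(900) = 0.8
theta = acos(0.8) = 36.87 degrees

36.87 degrees


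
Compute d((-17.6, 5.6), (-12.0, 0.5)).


dx=5.6, dy=-5.1
d^2 = 5.6^2 + (-5.1)^2 = 57.37
d = sqrt(57.37) = 7.5743

7.5743


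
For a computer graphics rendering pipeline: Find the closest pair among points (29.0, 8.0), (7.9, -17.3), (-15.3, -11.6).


d(P0,P1) = 32.9439, d(P0,P2) = 48.4422, d(P1,P2) = 23.89
Closest: P1 and P2

Closest pair: (7.9, -17.3) and (-15.3, -11.6), distance = 23.89


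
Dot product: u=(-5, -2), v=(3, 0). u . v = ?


u . v = u_x*v_x + u_y*v_y = (-5)*3 + (-2)*0
= (-15) + 0 = -15

-15


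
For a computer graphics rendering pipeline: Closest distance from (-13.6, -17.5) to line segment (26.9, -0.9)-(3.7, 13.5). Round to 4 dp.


Project P onto AB: t = 0.9396 (clamped to [0,1])
Closest point on segment: (5.1015, 12.6301)
Distance: 35.4622

35.4622


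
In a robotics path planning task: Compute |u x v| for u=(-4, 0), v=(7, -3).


|u x v| = |(-4)*(-3) - 0*7|
= |12 - 0| = 12

12


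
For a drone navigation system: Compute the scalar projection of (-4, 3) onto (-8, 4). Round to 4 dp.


u.v = 44, |v| = sqrt(80) = 8.9443
Scalar projection = u.v / |v| = 44 / sqrt(80) = 4.9193

4.9193


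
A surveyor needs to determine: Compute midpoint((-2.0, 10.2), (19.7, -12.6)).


M = (((-2)+19.7)/2, (10.2+(-12.6))/2)
= (8.85, -1.2)

(8.85, -1.2)


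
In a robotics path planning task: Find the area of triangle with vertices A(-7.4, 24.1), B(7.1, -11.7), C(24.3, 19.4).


Area = |x_A(y_B-y_C) + x_B(y_C-y_A) + x_C(y_A-y_B)|/2
= |230.14 + (-33.37) + 869.94|/2
= 1066.71/2 = 533.355

533.355


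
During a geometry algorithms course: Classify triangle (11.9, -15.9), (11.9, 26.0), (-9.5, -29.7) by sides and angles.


Side lengths squared: AB^2=1755.61, BC^2=3560.45, CA^2=648.4
Sorted: [648.4, 1755.61, 3560.45]
By sides: Scalene, By angles: Obtuse

Scalene, Obtuse


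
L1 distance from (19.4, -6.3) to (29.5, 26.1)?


|19.4-29.5| + |(-6.3)-26.1| = 10.1 + 32.4 = 42.5

42.5


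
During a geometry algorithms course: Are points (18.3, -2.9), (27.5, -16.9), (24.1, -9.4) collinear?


Cross product: (27.5-18.3)*((-9.4)-(-2.9)) - ((-16.9)-(-2.9))*(24.1-18.3)
= 21.4

No, not collinear


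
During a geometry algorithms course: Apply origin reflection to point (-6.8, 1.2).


Reflection over origin: (x,y) -> (-x,-y)
(-6.8, 1.2) -> (6.8, -1.2)

(6.8, -1.2)


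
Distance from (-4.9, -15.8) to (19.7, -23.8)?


dx=24.6, dy=-8
d^2 = 24.6^2 + (-8)^2 = 669.16
d = sqrt(669.16) = 25.8681

25.8681


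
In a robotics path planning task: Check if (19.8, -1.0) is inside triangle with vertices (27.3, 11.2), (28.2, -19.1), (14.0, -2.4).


Cross products: AB x AP = -238.23, BC x BP = -116.74, CA x CP = -60.26
All same sign? yes

Yes, inside


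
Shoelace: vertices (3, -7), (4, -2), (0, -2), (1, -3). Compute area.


Shoelace sum: (3*(-2) - 4*(-7)) + (4*(-2) - 0*(-2)) + (0*(-3) - 1*(-2)) + (1*(-7) - 3*(-3))
= 18
Area = |18|/2 = 9

9


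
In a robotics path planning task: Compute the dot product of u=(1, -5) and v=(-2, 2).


u . v = u_x*v_x + u_y*v_y = 1*(-2) + (-5)*2
= (-2) + (-10) = -12

-12


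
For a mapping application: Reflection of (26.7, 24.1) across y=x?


Reflection over y=x: (x,y) -> (y,x)
(26.7, 24.1) -> (24.1, 26.7)

(24.1, 26.7)


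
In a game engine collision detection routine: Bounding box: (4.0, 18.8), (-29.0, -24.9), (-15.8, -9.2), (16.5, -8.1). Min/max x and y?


x range: [-29, 16.5]
y range: [-24.9, 18.8]
Bounding box: (-29,-24.9) to (16.5,18.8)

(-29,-24.9) to (16.5,18.8)


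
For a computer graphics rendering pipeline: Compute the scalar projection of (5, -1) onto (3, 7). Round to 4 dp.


u.v = 8, |v| = sqrt(58) = 7.6158
Scalar projection = u.v / |v| = 8 / sqrt(58) = 1.0505

1.0505


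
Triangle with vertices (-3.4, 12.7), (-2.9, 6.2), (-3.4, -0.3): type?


Side lengths squared: AB^2=42.5, BC^2=42.5, CA^2=169
Sorted: [42.5, 42.5, 169]
By sides: Isosceles, By angles: Obtuse

Isosceles, Obtuse


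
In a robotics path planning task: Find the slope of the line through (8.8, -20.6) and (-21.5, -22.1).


slope = (y2-y1)/(x2-x1) = ((-22.1)-(-20.6))/((-21.5)-8.8) = (-1.5)/(-30.3) = 0.0495

0.0495


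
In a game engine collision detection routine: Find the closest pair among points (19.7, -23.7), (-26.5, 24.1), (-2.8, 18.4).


d(P0,P1) = 66.4777, d(P0,P2) = 47.7353, d(P1,P2) = 24.3758
Closest: P1 and P2

Closest pair: (-26.5, 24.1) and (-2.8, 18.4), distance = 24.3758


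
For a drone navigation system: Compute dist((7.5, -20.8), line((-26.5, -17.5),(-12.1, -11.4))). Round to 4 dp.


|cross product| = 254.92
|line direction| = sqrt(244.57) = 15.6387
Distance = 254.92/sqrt(244.57) = 16.3006

16.3006


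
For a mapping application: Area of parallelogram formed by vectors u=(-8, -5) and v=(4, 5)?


|u x v| = |(-8)*5 - (-5)*4|
= |(-40) - (-20)| = 20

20


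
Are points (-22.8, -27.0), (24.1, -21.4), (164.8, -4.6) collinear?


Cross product: (24.1-(-22.8))*((-4.6)-(-27)) - ((-21.4)-(-27))*(164.8-(-22.8))
= 0

Yes, collinear


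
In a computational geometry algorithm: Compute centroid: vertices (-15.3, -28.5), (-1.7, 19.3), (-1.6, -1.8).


Centroid = ((x_A+x_B+x_C)/3, (y_A+y_B+y_C)/3)
= (((-15.3)+(-1.7)+(-1.6))/3, ((-28.5)+19.3+(-1.8))/3)
= (-6.2, -3.6667)

(-6.2, -3.6667)


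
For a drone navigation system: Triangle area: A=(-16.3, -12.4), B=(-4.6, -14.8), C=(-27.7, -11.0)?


Area = |x_A(y_B-y_C) + x_B(y_C-y_A) + x_C(y_A-y_B)|/2
= |61.94 + (-6.44) + (-66.48)|/2
= 10.98/2 = 5.49

5.49


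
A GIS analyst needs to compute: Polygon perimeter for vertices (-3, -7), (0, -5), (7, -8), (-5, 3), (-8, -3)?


Sides: (-3, -7)->(0, -5): sqrt(13) = 3.605551, (0, -5)->(7, -8): sqrt(58) = 7.615773, (7, -8)->(-5, 3): sqrt(265) = 16.278821, (-5, 3)->(-8, -3): sqrt(45) = 6.708204, (-8, -3)->(-3, -7): sqrt(41) = 6.403124
Sum = 40.611473
Perimeter = 40.6115

40.6115


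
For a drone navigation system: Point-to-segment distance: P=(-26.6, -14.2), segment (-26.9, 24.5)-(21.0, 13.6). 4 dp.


Project P onto AB: t = 0.1808 (clamped to [0,1])
Closest point on segment: (-18.2419, 22.5298)
Distance: 37.6688

37.6688


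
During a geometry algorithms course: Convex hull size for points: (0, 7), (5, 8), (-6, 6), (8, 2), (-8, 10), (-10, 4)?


Convex hull vertices (CCW): (-10, 4), (8, 2), (5, 8), (-8, 10)
Count = 4

4


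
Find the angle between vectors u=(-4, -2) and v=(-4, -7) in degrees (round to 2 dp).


u.v = 30, |u| = sqrt(20) = 4.4721, |v| = sqrt(65) = 8.0623
cos(theta) = u.v/(|u||v|) = 30/sqrt(1300) = 0.83205
theta = acos(0.83205) = 33.69 degrees

33.69 degrees


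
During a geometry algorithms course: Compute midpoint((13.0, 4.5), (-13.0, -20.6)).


M = ((13+(-13))/2, (4.5+(-20.6))/2)
= (0, -8.05)

(0, -8.05)


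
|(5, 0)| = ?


|u| = sqrt(5^2 + 0^2) = sqrt(25) = 5

5


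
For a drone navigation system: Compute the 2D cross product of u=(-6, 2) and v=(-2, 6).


u x v = u_x*v_y - u_y*v_x = (-6)*6 - 2*(-2)
= (-36) - (-4) = -32

-32


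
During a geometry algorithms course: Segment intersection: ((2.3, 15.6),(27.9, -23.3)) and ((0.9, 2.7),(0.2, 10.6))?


Cross products: d1=-20.09, d2=-195.1, d3=-384.7, d4=-209.69
d1*d2 < 0 and d3*d4 < 0? no

No, they don't intersect


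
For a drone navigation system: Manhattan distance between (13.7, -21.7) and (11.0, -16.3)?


|13.7-11| + |(-21.7)-(-16.3)| = 2.7 + 5.4 = 8.1

8.1


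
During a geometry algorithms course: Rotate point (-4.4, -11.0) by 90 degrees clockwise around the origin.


90° CW: (x,y) -> (y, -x)
(-4.4,-11) -> (-11, 4.4)

(-11, 4.4)


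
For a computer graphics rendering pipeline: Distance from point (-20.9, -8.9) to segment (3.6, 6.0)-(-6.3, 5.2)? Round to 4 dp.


Project P onto AB: t = 1 (clamped to [0,1])
Closest point on segment: (-6.3, 5.2)
Distance: 20.297

20.297


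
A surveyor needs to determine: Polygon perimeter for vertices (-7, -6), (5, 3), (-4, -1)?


Sides: (-7, -6)->(5, 3): sqrt(225) = 15, (5, 3)->(-4, -1): sqrt(97) = 9.848858, (-4, -1)->(-7, -6): sqrt(34) = 5.830952
Sum = 30.67981
Perimeter = 30.6798

30.6798


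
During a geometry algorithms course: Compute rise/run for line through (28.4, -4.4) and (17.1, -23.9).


slope = (y2-y1)/(x2-x1) = ((-23.9)-(-4.4))/(17.1-28.4) = (-19.5)/(-11.3) = 1.7257

1.7257


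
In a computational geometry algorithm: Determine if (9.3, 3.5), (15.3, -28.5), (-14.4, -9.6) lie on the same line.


Cross product: (15.3-9.3)*((-9.6)-3.5) - ((-28.5)-3.5)*((-14.4)-9.3)
= -837

No, not collinear


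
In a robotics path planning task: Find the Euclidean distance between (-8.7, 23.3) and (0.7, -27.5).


dx=9.4, dy=-50.8
d^2 = 9.4^2 + (-50.8)^2 = 2669
d = sqrt(2669) = 51.6624

51.6624


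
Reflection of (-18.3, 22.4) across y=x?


Reflection over y=x: (x,y) -> (y,x)
(-18.3, 22.4) -> (22.4, -18.3)

(22.4, -18.3)


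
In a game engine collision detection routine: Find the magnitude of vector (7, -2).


|u| = sqrt(7^2 + (-2)^2) = sqrt(53) = 7.2801

7.2801


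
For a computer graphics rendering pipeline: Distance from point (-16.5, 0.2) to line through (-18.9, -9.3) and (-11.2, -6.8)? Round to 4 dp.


|cross product| = 67.15
|line direction| = sqrt(65.54) = 8.0957
Distance = 67.15/sqrt(65.54) = 8.2945

8.2945


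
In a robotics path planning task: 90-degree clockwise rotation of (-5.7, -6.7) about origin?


90° CW: (x,y) -> (y, -x)
(-5.7,-6.7) -> (-6.7, 5.7)

(-6.7, 5.7)


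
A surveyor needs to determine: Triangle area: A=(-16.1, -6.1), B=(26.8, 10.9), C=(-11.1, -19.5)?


Area = |x_A(y_B-y_C) + x_B(y_C-y_A) + x_C(y_A-y_B)|/2
= |(-489.44) + (-359.12) + 188.7|/2
= 659.86/2 = 329.93

329.93


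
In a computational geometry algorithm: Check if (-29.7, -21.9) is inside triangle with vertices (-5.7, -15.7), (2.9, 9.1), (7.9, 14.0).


Cross products: AB x AP = 541.88, BC x BP = 4.74, CA x CP = -628.48
All same sign? no

No, outside


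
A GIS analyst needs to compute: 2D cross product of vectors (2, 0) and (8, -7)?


u x v = u_x*v_y - u_y*v_x = 2*(-7) - 0*8
= (-14) - 0 = -14

-14


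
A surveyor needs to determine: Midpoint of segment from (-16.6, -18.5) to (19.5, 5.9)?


M = (((-16.6)+19.5)/2, ((-18.5)+5.9)/2)
= (1.45, -6.3)

(1.45, -6.3)


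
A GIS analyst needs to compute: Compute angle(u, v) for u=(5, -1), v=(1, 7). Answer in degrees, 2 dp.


u.v = -2, |u| = sqrt(26) = 5.099, |v| = sqrt(50) = 7.0711
cos(theta) = u.v/(|u||v|) = -2/sqrt(1300) = -0.05547
theta = acos(-0.05547) = 93.18 degrees

93.18 degrees


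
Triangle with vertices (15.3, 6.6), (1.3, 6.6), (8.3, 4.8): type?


Side lengths squared: AB^2=196, BC^2=52.24, CA^2=52.24
Sorted: [52.24, 52.24, 196]
By sides: Isosceles, By angles: Obtuse

Isosceles, Obtuse
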